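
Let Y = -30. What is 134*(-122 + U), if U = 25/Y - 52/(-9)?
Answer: -141169/9 ≈ -15685.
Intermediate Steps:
U = 89/18 (U = 25/(-30) - 52/(-9) = 25*(-1/30) - 52*(-1/9) = -5/6 + 52/9 = 89/18 ≈ 4.9444)
134*(-122 + U) = 134*(-122 + 89/18) = 134*(-2107/18) = -141169/9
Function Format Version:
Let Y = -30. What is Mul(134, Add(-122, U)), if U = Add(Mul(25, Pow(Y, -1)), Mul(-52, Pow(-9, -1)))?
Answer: Rational(-141169, 9) ≈ -15685.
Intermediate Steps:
U = Rational(89, 18) (U = Add(Mul(25, Pow(-30, -1)), Mul(-52, Pow(-9, -1))) = Add(Mul(25, Rational(-1, 30)), Mul(-52, Rational(-1, 9))) = Add(Rational(-5, 6), Rational(52, 9)) = Rational(89, 18) ≈ 4.9444)
Mul(134, Add(-122, U)) = Mul(134, Add(-122, Rational(89, 18))) = Mul(134, Rational(-2107, 18)) = Rational(-141169, 9)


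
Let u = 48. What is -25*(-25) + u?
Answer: 673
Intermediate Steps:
-25*(-25) + u = -25*(-25) + 48 = 625 + 48 = 673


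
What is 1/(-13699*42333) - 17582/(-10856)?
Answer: 86408045191/53352618564 ≈ 1.6196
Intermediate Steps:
1/(-13699*42333) - 17582/(-10856) = -1/13699*1/42333 - 17582*(-1/10856) = -1/579919767 + 149/92 = 86408045191/53352618564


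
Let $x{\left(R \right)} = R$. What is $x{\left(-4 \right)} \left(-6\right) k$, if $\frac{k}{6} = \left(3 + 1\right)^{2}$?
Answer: $2304$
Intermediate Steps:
$k = 96$ ($k = 6 \left(3 + 1\right)^{2} = 6 \cdot 4^{2} = 6 \cdot 16 = 96$)
$x{\left(-4 \right)} \left(-6\right) k = \left(-4\right) \left(-6\right) 96 = 24 \cdot 96 = 2304$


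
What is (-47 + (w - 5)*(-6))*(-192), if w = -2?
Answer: 960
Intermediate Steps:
(-47 + (w - 5)*(-6))*(-192) = (-47 + (-2 - 5)*(-6))*(-192) = (-47 - 7*(-6))*(-192) = (-47 + 42)*(-192) = -5*(-192) = 960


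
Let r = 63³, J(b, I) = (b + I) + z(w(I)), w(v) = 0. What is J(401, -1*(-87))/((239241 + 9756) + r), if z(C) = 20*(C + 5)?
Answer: 7/5941 ≈ 0.0011783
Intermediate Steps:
z(C) = 100 + 20*C (z(C) = 20*(5 + C) = 100 + 20*C)
J(b, I) = 100 + I + b (J(b, I) = (b + I) + (100 + 20*0) = (I + b) + (100 + 0) = (I + b) + 100 = 100 + I + b)
r = 250047
J(401, -1*(-87))/((239241 + 9756) + r) = (100 - 1*(-87) + 401)/((239241 + 9756) + 250047) = (100 + 87 + 401)/(248997 + 250047) = 588/499044 = 588*(1/499044) = 7/5941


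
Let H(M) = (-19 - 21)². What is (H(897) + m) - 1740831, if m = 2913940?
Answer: 1174709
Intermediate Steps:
H(M) = 1600 (H(M) = (-40)² = 1600)
(H(897) + m) - 1740831 = (1600 + 2913940) - 1740831 = 2915540 - 1740831 = 1174709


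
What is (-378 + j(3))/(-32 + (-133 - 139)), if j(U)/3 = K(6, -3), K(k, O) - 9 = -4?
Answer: 363/304 ≈ 1.1941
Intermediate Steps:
K(k, O) = 5 (K(k, O) = 9 - 4 = 5)
j(U) = 15 (j(U) = 3*5 = 15)
(-378 + j(3))/(-32 + (-133 - 139)) = (-378 + 15)/(-32 + (-133 - 139)) = -363/(-32 - 272) = -363/(-304) = -363*(-1/304) = 363/304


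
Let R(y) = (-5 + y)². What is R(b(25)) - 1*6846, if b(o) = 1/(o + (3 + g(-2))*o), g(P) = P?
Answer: -17052999/2500 ≈ -6821.2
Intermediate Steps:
b(o) = 1/(2*o) (b(o) = 1/(o + (3 - 2)*o) = 1/(o + 1*o) = 1/(o + o) = 1/(2*o))
R(b(25)) - 1*6846 = (-5 + (½)/25)² - 1*6846 = (-5 + (½)*(1/25))² - 6846 = (-5 + 1/50)² - 6846 = (-249/50)² - 6846 = 62001/2500 - 6846 = -17052999/2500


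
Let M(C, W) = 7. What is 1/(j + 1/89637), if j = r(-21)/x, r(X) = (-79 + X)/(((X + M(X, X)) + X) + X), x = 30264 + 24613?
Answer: 68866135086/3009203 ≈ 22885.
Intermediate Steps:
x = 54877
r(X) = (-79 + X)/(7 + 3*X) (r(X) = (-79 + X)/(((X + 7) + X) + X) = (-79 + X)/(((7 + X) + X) + X) = (-79 + X)/((7 + 2*X) + X) = (-79 + X)/(7 + 3*X))
j = 25/768278 (j = ((-79 - 21)/(7 + 3*(-21)))/54877 = (-100/(7 - 63))*(1/54877) = (-100/(-56))*(1/54877) = -1/56*(-100)*(1/54877) = (25/14)*(1/54877) = 25/768278 ≈ 3.2540e-5)
1/(j + 1/89637) = 1/(25/768278 + 1/89637) = 1/(3009203/68866135086) = 68866135086/3009203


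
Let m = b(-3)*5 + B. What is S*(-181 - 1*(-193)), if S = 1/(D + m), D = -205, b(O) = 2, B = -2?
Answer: -12/197 ≈ -0.060914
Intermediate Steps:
m = 8 (m = 2*5 - 2 = 10 - 2 = 8)
S = -1/197 (S = 1/(-205 + 8) = 1/(-197) = -1/197 ≈ -0.0050761)
S*(-181 - 1*(-193)) = -(-181 - 1*(-193))/197 = -(-181 + 193)/197 = -1/197*12 = -12/197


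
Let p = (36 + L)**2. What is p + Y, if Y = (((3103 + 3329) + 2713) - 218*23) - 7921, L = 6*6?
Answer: 1394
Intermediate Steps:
L = 36
Y = -3790 (Y = ((6432 + 2713) - 5014) - 7921 = (9145 - 5014) - 7921 = 4131 - 7921 = -3790)
p = 5184 (p = (36 + 36)**2 = 72**2 = 5184)
p + Y = 5184 - 3790 = 1394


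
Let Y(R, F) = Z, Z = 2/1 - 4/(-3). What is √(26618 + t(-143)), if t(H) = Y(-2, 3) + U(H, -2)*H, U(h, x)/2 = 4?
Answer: 4*√14331/3 ≈ 159.62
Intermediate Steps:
Z = 10/3 (Z = 2*1 - 4*(-⅓) = 2 + 4/3 = 10/3 ≈ 3.3333)
U(h, x) = 8 (U(h, x) = 2*4 = 8)
Y(R, F) = 10/3
t(H) = 10/3 + 8*H
√(26618 + t(-143)) = √(26618 + (10/3 + 8*(-143))) = √(26618 + (10/3 - 1144)) = √(26618 - 3422/3) = √(76432/3) = 4*√14331/3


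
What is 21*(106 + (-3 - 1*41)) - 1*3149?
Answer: -1847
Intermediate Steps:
21*(106 + (-3 - 1*41)) - 1*3149 = 21*(106 + (-3 - 41)) - 3149 = 21*(106 - 44) - 3149 = 21*62 - 3149 = 1302 - 3149 = -1847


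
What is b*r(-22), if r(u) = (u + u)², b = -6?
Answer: -11616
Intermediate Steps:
r(u) = 4*u² (r(u) = (2*u)² = 4*u²)
b*r(-22) = -24*(-22)² = -24*484 = -6*1936 = -11616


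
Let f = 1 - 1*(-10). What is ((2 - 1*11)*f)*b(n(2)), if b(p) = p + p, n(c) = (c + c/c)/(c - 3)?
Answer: 594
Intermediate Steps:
n(c) = (1 + c)/(-3 + c) (n(c) = (c + 1)/(-3 + c) = (1 + c)/(-3 + c))
b(p) = 2*p
f = 11 (f = 1 + 10 = 11)
((2 - 1*11)*f)*b(n(2)) = ((2 - 1*11)*11)*(2*((1 + 2)/(-3 + 2))) = ((2 - 11)*11)*(2*(3/(-1))) = (-9*11)*(2*(-1*3)) = -198*(-3) = -99*(-6) = 594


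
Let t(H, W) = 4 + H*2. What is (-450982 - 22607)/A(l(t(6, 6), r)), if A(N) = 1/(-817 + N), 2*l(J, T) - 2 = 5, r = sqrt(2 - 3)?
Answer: 770529303/2 ≈ 3.8526e+8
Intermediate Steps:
t(H, W) = 4 + 2*H
r = I (r = sqrt(-1) = I ≈ 1.0*I)
l(J, T) = 7/2 (l(J, T) = 1 + (1/2)*5 = 1 + 5/2 = 7/2)
(-450982 - 22607)/A(l(t(6, 6), r)) = (-450982 - 22607)/(1/(-817 + 7/2)) = -473589/(1/(-1627/2)) = -473589/(-2/1627) = -473589*(-1627/2) = 770529303/2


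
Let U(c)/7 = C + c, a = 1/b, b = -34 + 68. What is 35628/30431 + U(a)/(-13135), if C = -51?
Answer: 16280266981/13590180290 ≈ 1.1979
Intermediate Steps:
b = 34
a = 1/34 ≈ 0.029412
U(c) = -357 + 7*c (U(c) = 7*(-51 + c) = -357 + 7*c)
35628/30431 + U(a)/(-13135) = 35628/30431 + (-357 + 7*(1/34))/(-13135) = 35628*(1/30431) + (-357 + 7/34)*(-1/13135) = 35628/30431 - 12131/34*(-1/13135) = 35628/30431 + 12131/446590 = 16280266981/13590180290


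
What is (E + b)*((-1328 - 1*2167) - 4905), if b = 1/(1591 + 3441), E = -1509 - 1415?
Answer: 15449245350/629 ≈ 2.4562e+7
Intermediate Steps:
E = -2924
b = 1/5032 ≈ 0.00019873
(E + b)*((-1328 - 1*2167) - 4905) = (-2924 + 1/5032)*((-1328 - 1*2167) - 4905) = -14713567*((-1328 - 2167) - 4905)/5032 = -14713567*(-3495 - 4905)/5032 = -14713567/5032*(-8400) = 15449245350/629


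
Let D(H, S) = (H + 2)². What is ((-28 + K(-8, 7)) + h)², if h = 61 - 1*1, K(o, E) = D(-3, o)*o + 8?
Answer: 1024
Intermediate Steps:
D(H, S) = (2 + H)²
K(o, E) = 8 + o (K(o, E) = (2 - 3)²*o + 8 = (-1)²*o + 8 = 1*o + 8 = o + 8 = 8 + o)
h = 60 (h = 61 - 1 = 60)
((-28 + K(-8, 7)) + h)² = ((-28 + (8 - 8)) + 60)² = ((-28 + 0) + 60)² = (-28 + 60)² = 32² = 1024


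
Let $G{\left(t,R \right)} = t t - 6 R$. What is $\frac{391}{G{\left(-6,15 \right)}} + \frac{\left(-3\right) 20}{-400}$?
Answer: $- \frac{3829}{540} \approx -7.0907$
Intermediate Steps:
$G{\left(t,R \right)} = t^{2} - 6 R$
$\frac{391}{G{\left(-6,15 \right)}} + \frac{\left(-3\right) 20}{-400} = \frac{391}{\left(-6\right)^{2} - 90} + \frac{\left(-3\right) 20}{-400} = \frac{391}{36 - 90} - - \frac{3}{20} = \frac{391}{-54} + \frac{3}{20} = 391 \left(- \frac{1}{54}\right) + \frac{3}{20} = - \frac{391}{54} + \frac{3}{20} = - \frac{3829}{540}$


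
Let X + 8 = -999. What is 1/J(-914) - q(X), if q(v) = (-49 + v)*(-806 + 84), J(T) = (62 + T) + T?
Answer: -1346454913/1766 ≈ -7.6243e+5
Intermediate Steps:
X = -1007 (X = -8 - 999 = -1007)
J(T) = 62 + 2*T
q(v) = 35378 - 722*v (q(v) = (-49 + v)*(-722) = 35378 - 722*v)
1/J(-914) - q(X) = 1/(62 + 2*(-914)) - (35378 - 722*(-1007)) = 1/(62 - 1828) - (35378 + 727054) = 1/(-1766) - 1*762432 = -1/1766 - 762432 = -1346454913/1766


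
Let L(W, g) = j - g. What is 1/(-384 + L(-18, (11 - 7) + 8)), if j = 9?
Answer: -1/387 ≈ -0.0025840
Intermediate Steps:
L(W, g) = 9 - g
1/(-384 + L(-18, (11 - 7) + 8)) = 1/(-384 + (9 - ((11 - 7) + 8))) = 1/(-384 + (9 - (4 + 8))) = 1/(-384 + (9 - 1*12)) = 1/(-384 + (9 - 12)) = 1/(-384 - 3) = 1/(-387) = -1/387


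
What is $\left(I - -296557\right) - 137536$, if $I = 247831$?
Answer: $406852$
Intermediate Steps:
$\left(I - -296557\right) - 137536 = \left(247831 - -296557\right) - 137536 = \left(247831 + 296557\right) - 137536 = 544388 - 137536 = 406852$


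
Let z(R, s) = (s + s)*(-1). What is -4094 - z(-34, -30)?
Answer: -4154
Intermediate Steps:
z(R, s) = -2*s (z(R, s) = (2*s)*(-1) = -2*s)
-4094 - z(-34, -30) = -4094 - (-2)*(-30) = -4094 - 1*60 = -4094 - 60 = -4154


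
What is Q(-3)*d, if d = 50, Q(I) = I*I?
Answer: 450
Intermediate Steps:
Q(I) = I²
Q(-3)*d = (-3)²*50 = 9*50 = 450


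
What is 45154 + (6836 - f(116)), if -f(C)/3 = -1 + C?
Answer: 52335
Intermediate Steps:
f(C) = 3 - 3*C (f(C) = -3*(-1 + C) = 3 - 3*C)
45154 + (6836 - f(116)) = 45154 + (6836 - (3 - 3*116)) = 45154 + (6836 - (3 - 348)) = 45154 + (6836 - 1*(-345)) = 45154 + (6836 + 345) = 45154 + 7181 = 52335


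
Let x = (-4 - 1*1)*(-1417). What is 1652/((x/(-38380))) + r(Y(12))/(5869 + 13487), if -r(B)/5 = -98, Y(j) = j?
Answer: -122723970691/13713726 ≈ -8949.0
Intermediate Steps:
r(B) = 490 (r(B) = -5*(-98) = 490)
x = 7085 (x = (-4 - 1)*(-1417) = -5*(-1417) = 7085)
1652/((x/(-38380))) + r(Y(12))/(5869 + 13487) = 1652/((7085/(-38380))) + 490/(5869 + 13487) = 1652/((7085*(-1/38380))) + 490/19356 = 1652/(-1417/7676) + 490*(1/19356) = 1652*(-7676/1417) + 245/9678 = -12680752/1417 + 245/9678 = -122723970691/13713726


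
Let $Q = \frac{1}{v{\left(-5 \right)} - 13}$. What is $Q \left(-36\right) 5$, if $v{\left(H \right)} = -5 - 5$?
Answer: $\frac{180}{23} \approx 7.8261$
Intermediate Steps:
$v{\left(H \right)} = -10$
$Q = - \frac{1}{23}$ ($Q = \frac{1}{-10 - 13} = \frac{1}{-23} = - \frac{1}{23} \approx -0.043478$)
$Q \left(-36\right) 5 = \left(- \frac{1}{23}\right) \left(-36\right) 5 = \frac{36}{23} \cdot 5 = \frac{180}{23}$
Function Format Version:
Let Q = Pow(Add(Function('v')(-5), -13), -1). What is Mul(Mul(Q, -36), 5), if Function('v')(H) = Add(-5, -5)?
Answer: Rational(180, 23) ≈ 7.8261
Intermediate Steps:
Function('v')(H) = -10
Q = Rational(-1, 23) (Q = Pow(Add(-10, -13), -1) = Pow(-23, -1) = Rational(-1, 23) ≈ -0.043478)
Mul(Mul(Q, -36), 5) = Mul(Mul(Rational(-1, 23), -36), 5) = Mul(Rational(36, 23), 5) = Rational(180, 23)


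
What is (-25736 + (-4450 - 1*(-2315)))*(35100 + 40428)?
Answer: -2105040888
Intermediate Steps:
(-25736 + (-4450 - 1*(-2315)))*(35100 + 40428) = (-25736 + (-4450 + 2315))*75528 = (-25736 - 2135)*75528 = -27871*75528 = -2105040888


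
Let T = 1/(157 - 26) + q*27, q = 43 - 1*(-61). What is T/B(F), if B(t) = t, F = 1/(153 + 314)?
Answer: 171785483/131 ≈ 1.3113e+6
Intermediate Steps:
F = 1/467 ≈ 0.0021413
q = 104 (q = 43 + 61 = 104)
T = 367849/131 (T = 1/(157 - 26) + 104*27 = 1/131 + 2808 = 367849/131 ≈ 2808.0)
T/B(F) = 367849/(131*(1/467)) = (367849/131)*467 = 171785483/131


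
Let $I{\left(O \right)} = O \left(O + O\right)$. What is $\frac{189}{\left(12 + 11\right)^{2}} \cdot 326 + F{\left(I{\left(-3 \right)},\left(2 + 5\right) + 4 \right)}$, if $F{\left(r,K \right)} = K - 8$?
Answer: $\frac{63201}{529} \approx 119.47$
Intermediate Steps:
$I{\left(O \right)} = 2 O^{2}$ ($I{\left(O \right)} = O 2 O = 2 O^{2}$)
$F{\left(r,K \right)} = -8 + K$ ($F{\left(r,K \right)} = K - 8 = -8 + K$)
$\frac{189}{\left(12 + 11\right)^{2}} \cdot 326 + F{\left(I{\left(-3 \right)},\left(2 + 5\right) + 4 \right)} = \frac{189}{\left(12 + 11\right)^{2}} \cdot 326 + \left(-8 + \left(\left(2 + 5\right) + 4\right)\right) = \frac{189}{23^{2}} \cdot 326 + \left(-8 + \left(7 + 4\right)\right) = \frac{189}{529} \cdot 326 + \left(-8 + 11\right) = 189 \cdot \frac{1}{529} \cdot 326 + 3 = \frac{189}{529} \cdot 326 + 3 = \frac{61614}{529} + 3 = \frac{63201}{529}$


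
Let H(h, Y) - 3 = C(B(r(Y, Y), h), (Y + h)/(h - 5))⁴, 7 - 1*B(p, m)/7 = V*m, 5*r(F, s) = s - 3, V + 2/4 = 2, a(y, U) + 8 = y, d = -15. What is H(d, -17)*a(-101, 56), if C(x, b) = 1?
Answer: -436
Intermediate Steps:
a(y, U) = -8 + y
V = 3/2 (V = -½ + 2 = 3/2 ≈ 1.5000)
r(F, s) = -⅗ + s/5 (r(F, s) = (s - 3)/5 = (-3 + s)/5 = -⅗ + s/5)
B(p, m) = 49 - 21*m/2
H(h, Y) = 4 (H(h, Y) = 3 + 1⁴ = 3 + 1 = 4)
H(d, -17)*a(-101, 56) = 4*(-8 - 101) = 4*(-109) = -436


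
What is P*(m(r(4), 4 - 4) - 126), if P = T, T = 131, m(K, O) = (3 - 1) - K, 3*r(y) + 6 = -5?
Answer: -47291/3 ≈ -15764.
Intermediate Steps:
r(y) = -11/3 (r(y) = -2 + (1/3)*(-5) = -2 - 5/3 = -11/3)
m(K, O) = 2 - K
P = 131
P*(m(r(4), 4 - 4) - 126) = 131*((2 - 1*(-11/3)) - 126) = 131*((2 + 11/3) - 126) = 131*(17/3 - 126) = 131*(-361/3) = -47291/3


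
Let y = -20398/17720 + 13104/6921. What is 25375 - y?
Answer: 172883445371/6813340 ≈ 25374.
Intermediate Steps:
y = 5057129/6813340 (y = -20398*1/17720 + 13104*(1/6921) = -10199/8860 + 1456/769 = 5057129/6813340 ≈ 0.74224)
25375 - y = 25375 - 1*5057129/6813340 = 25375 - 5057129/6813340 = 172883445371/6813340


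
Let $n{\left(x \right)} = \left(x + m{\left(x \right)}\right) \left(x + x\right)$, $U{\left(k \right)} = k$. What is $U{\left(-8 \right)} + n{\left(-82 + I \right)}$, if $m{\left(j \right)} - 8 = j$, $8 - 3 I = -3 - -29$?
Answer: $29560$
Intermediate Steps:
$I = -6$ ($I = \frac{8}{3} - \frac{-3 - -29}{3} = \frac{8}{3} - \frac{-3 + 29}{3} = \frac{8}{3} - \frac{26}{3} = -6$)
$m{\left(j \right)} = 8 + j$
$n{\left(x \right)} = 2 x \left(8 + 2 x\right)$ ($n{\left(x \right)} = \left(x + \left(8 + x\right)\right) \left(x + x\right) = \left(8 + 2 x\right) 2 x = 2 x \left(8 + 2 x\right)$)
$U{\left(-8 \right)} + n{\left(-82 + I \right)} = -8 + 4 \left(-82 - 6\right) \left(4 - 88\right) = -8 + 4 \left(-88\right) \left(4 - 88\right) = -8 + 4 \left(-88\right) \left(-84\right) = -8 + 29568 = 29560$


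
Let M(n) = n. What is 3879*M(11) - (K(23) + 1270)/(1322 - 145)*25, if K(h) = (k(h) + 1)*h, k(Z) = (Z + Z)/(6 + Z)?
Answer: 132314282/3103 ≈ 42641.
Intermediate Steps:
k(Z) = 2*Z/(6 + Z) (k(Z) = (2*Z)/(6 + Z) = 2*Z/(6 + Z))
K(h) = h*(1 + 2*h/(6 + h)) (K(h) = (2*h/(6 + h) + 1)*h = (1 + 2*h/(6 + h))*h = h*(1 + 2*h/(6 + h)))
3879*M(11) - (K(23) + 1270)/(1322 - 145)*25 = 3879*11 - (3*23*(2 + 23)/(6 + 23) + 1270)/(1322 - 145)*25 = 42669 - (3*23*25/29 + 1270)/1177*25 = 42669 - (3*23*(1/29)*25 + 1270)*(1/1177)*25 = 42669 - (1725/29 + 1270)*(1/1177)*25 = 42669 - (38555/29)*(1/1177)*25 = 42669 - 3505*25/3103 = 42669 - 1*87625/3103 = 42669 - 87625/3103 = 132314282/3103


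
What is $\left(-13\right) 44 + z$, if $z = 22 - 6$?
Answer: $-556$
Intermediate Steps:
$z = 16$
$\left(-13\right) 44 + z = \left(-13\right) 44 + 16 = -572 + 16 = -556$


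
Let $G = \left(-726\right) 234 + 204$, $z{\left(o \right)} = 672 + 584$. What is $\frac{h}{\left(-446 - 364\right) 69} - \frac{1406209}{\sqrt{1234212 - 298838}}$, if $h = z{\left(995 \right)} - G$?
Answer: $- \frac{3716}{1215} - \frac{1406209 \sqrt{935374}}{935374} \approx -1457.0$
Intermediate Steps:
$z{\left(o \right)} = 1256$
$G = -169680$ ($G = -169884 + 204 = -169680$)
$h = 170936$ ($h = 1256 - -169680 = 1256 + 169680 = 170936$)
$\frac{h}{\left(-446 - 364\right) 69} - \frac{1406209}{\sqrt{1234212 - 298838}} = \frac{170936}{\left(-446 - 364\right) 69} - \frac{1406209}{\sqrt{1234212 - 298838}} = \frac{170936}{\left(-810\right) 69} - \frac{1406209}{\sqrt{935374}} = \frac{170936}{-55890} - 1406209 \frac{\sqrt{935374}}{935374} = 170936 \left(- \frac{1}{55890}\right) - \frac{1406209 \sqrt{935374}}{935374} = - \frac{3716}{1215} - \frac{1406209 \sqrt{935374}}{935374}$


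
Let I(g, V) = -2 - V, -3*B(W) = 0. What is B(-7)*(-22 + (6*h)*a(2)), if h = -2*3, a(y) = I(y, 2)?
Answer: 0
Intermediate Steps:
B(W) = 0 (B(W) = -1/3*0 = 0)
a(y) = -4 (a(y) = -2 - 1*2 = -2 - 2 = -4)
h = -6
B(-7)*(-22 + (6*h)*a(2)) = 0*(-22 + (6*(-6))*(-4)) = 0*(-22 - 36*(-4)) = 0*(-22 + 144) = 0*122 = 0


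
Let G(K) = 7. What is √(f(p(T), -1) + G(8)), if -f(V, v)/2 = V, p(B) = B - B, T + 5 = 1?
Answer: √7 ≈ 2.6458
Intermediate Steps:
T = -4 (T = -5 + 1 = -4)
p(B) = 0
f(V, v) = -2*V
√(f(p(T), -1) + G(8)) = √(-2*0 + 7) = √(0 + 7) = √7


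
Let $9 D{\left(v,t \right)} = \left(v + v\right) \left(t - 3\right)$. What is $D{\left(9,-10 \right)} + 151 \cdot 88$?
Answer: $13262$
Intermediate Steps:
$D{\left(v,t \right)} = \frac{2 v \left(-3 + t\right)}{9}$ ($D{\left(v,t \right)} = \frac{\left(v + v\right) \left(t - 3\right)}{9} = \frac{2 v \left(-3 + t\right)}{9}$)
$D{\left(9,-10 \right)} + 151 \cdot 88 = \frac{2}{9} \cdot 9 \left(-3 - 10\right) + 151 \cdot 88 = \frac{2}{9} \cdot 9 \left(-13\right) + 13288 = -26 + 13288 = 13262$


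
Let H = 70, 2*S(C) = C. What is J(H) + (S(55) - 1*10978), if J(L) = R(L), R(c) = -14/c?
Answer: -109507/10 ≈ -10951.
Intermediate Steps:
S(C) = C/2
J(L) = -14/L
J(H) + (S(55) - 1*10978) = -14/70 + ((½)*55 - 1*10978) = -14*1/70 + (55/2 - 10978) = -⅕ - 21901/2 = -109507/10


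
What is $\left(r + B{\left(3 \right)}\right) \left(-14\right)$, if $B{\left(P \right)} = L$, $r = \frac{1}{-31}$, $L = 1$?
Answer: $- \frac{420}{31} \approx -13.548$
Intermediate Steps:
$r = - \frac{1}{31} \approx -0.032258$
$B{\left(P \right)} = 1$
$\left(r + B{\left(3 \right)}\right) \left(-14\right) = \left(- \frac{1}{31} + 1\right) \left(-14\right) = \frac{30}{31} \left(-14\right) = - \frac{420}{31}$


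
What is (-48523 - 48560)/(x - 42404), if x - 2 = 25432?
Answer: 97083/16970 ≈ 5.7209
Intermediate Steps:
x = 25434 (x = 2 + 25432 = 25434)
(-48523 - 48560)/(x - 42404) = (-48523 - 48560)/(25434 - 42404) = -97083/(-16970) = -97083*(-1/16970) = 97083/16970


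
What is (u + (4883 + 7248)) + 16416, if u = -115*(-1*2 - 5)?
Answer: 29352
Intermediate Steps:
u = 805 (u = -115*(-2 - 5) = -115*(-7) = 805)
(u + (4883 + 7248)) + 16416 = (805 + (4883 + 7248)) + 16416 = (805 + 12131) + 16416 = 12936 + 16416 = 29352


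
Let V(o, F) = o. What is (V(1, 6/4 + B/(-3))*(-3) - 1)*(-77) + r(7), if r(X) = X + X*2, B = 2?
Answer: 329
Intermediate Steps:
r(X) = 3*X (r(X) = X + 2*X = 3*X)
(V(1, 6/4 + B/(-3))*(-3) - 1)*(-77) + r(7) = (1*(-3) - 1)*(-77) + 3*7 = (-3 - 1)*(-77) + 21 = -4*(-77) + 21 = 308 + 21 = 329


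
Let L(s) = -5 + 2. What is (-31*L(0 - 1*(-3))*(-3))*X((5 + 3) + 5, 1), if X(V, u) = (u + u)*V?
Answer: -7254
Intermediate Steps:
L(s) = -3
X(V, u) = 2*V*u (X(V, u) = (2*u)*V = 2*V*u)
(-31*L(0 - 1*(-3))*(-3))*X((5 + 3) + 5, 1) = (-(-93)*(-3))*(2*((5 + 3) + 5)*1) = (-31*9)*(2*(8 + 5)*1) = -558*13 = -279*26 = -7254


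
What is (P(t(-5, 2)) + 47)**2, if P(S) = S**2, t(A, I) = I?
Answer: 2601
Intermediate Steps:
(P(t(-5, 2)) + 47)**2 = (2**2 + 47)**2 = (4 + 47)**2 = 51**2 = 2601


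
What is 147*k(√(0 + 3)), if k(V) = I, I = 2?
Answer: 294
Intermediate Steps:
k(V) = 2
147*k(√(0 + 3)) = 147*2 = 294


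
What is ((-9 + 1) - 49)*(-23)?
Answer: 1311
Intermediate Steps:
((-9 + 1) - 49)*(-23) = (-8 - 49)*(-23) = -57*(-23) = 1311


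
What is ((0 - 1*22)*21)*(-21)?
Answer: 9702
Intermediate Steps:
((0 - 1*22)*21)*(-21) = ((0 - 22)*21)*(-21) = -22*21*(-21) = -462*(-21) = 9702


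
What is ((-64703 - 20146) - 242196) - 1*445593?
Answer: -772638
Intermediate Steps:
((-64703 - 20146) - 242196) - 1*445593 = (-84849 - 242196) - 445593 = -327045 - 445593 = -772638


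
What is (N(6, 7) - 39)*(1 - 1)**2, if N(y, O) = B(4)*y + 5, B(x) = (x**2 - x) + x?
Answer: 0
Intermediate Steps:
B(x) = x**2
N(y, O) = 5 + 16*y (N(y, O) = 4**2*y + 5 = 16*y + 5 = 5 + 16*y)
(N(6, 7) - 39)*(1 - 1)**2 = ((5 + 16*6) - 39)*(1 - 1)**2 = ((5 + 96) - 39)*0**2 = (101 - 39)*0 = 62*0 = 0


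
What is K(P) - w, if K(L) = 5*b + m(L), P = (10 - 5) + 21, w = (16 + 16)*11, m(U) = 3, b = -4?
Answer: -369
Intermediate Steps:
w = 352 (w = 32*11 = 352)
P = 26 (P = 5 + 21 = 26)
K(L) = -17 (K(L) = 5*(-4) + 3 = -20 + 3 = -17)
K(P) - w = -17 - 1*352 = -17 - 352 = -369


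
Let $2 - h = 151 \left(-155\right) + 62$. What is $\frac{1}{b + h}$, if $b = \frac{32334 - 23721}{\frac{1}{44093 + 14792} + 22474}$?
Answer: $\frac{1323381491}{30894848083900} \approx 4.2835 \cdot 10^{-5}$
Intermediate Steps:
$b = \frac{507176505}{1323381491}$ ($b = \frac{8613}{\frac{1}{58885} + 22474} = \frac{8613}{\frac{1323381491}{58885}} = 8613 \cdot \frac{58885}{1323381491} = \frac{507176505}{1323381491} \approx 0.38324$)
$h = 23345$ ($h = 2 - \left(151 \left(-155\right) + 62\right) = 2 - \left(-23405 + 62\right) = 2 - -23343 = 2 + 23343 = 23345$)
$\frac{1}{b + h} = \frac{1}{\frac{507176505}{1323381491} + 23345} = \frac{1}{\frac{30894848083900}{1323381491}} = \frac{1323381491}{30894848083900}$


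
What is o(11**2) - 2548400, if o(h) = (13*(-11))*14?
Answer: -2550402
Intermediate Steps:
o(h) = -2002 (o(h) = -143*14 = -2002)
o(11**2) - 2548400 = -2002 - 2548400 = -2550402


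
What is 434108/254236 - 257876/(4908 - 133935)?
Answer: 30393253913/8200827093 ≈ 3.7061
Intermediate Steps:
434108/254236 - 257876/(4908 - 133935) = 434108*(1/254236) - 257876/(-129027) = 108527/63559 - 257876*(-1/129027) = 108527/63559 + 257876/129027 = 30393253913/8200827093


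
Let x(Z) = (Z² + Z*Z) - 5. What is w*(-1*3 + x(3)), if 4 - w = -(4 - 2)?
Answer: 60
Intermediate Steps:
w = 6 (w = 4 - (-1)*(4 - 2) = 4 - (-1)*2 = 4 - 1*(-2) = 4 + 2 = 6)
x(Z) = -5 + 2*Z² (x(Z) = (Z² + Z²) - 5 = 2*Z² - 5 = -5 + 2*Z²)
w*(-1*3 + x(3)) = 6*(-1*3 + (-5 + 2*3²)) = 6*(-3 + (-5 + 2*9)) = 6*(-3 + (-5 + 18)) = 6*(-3 + 13) = 6*10 = 60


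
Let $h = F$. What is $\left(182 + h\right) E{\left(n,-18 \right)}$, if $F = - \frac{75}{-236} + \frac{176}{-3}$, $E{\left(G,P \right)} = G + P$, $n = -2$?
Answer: $- \frac{437725}{177} \approx -2473.0$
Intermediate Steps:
$F = - \frac{41311}{708}$ ($F = \left(-75\right) \left(- \frac{1}{236}\right) + 176 \left(- \frac{1}{3}\right) = \frac{75}{236} - \frac{176}{3} = - \frac{41311}{708} \approx -58.349$)
$h = - \frac{41311}{708} \approx -58.349$
$\left(182 + h\right) E{\left(n,-18 \right)} = \left(182 - \frac{41311}{708}\right) \left(-2 - 18\right) = \frac{87545}{708} \left(-20\right) = - \frac{437725}{177}$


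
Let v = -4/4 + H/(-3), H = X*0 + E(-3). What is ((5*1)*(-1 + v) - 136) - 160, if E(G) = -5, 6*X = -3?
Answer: -893/3 ≈ -297.67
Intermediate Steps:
X = -½ (X = (⅙)*(-3) = -½ ≈ -0.50000)
H = -5 (H = -½*0 - 5 = 0 - 5 = -5)
v = ⅔ (v = -4/4 - 5/(-3) = -4*¼ - 5*(-⅓) = -1 + 5/3 = ⅔ ≈ 0.66667)
((5*1)*(-1 + v) - 136) - 160 = ((5*1)*(-1 + ⅔) - 136) - 160 = (5*(-⅓) - 136) - 160 = (-5/3 - 136) - 160 = -413/3 - 160 = -893/3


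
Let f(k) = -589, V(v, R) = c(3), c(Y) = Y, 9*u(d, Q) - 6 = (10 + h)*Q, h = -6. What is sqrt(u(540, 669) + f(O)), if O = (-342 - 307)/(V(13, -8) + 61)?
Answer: I*sqrt(291) ≈ 17.059*I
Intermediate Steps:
u(d, Q) = 2/3 + 4*Q/9 (u(d, Q) = 2/3 + ((10 - 6)*Q)/9 = 2/3 + (4*Q)/9 = 2/3 + 4*Q/9)
V(v, R) = 3
O = -649/64 (O = (-342 - 307)/(3 + 61) = -649/64 ≈ -10.141)
sqrt(u(540, 669) + f(O)) = sqrt((2/3 + (4/9)*669) - 589) = sqrt((2/3 + 892/3) - 589) = sqrt(298 - 589) = sqrt(-291) = I*sqrt(291)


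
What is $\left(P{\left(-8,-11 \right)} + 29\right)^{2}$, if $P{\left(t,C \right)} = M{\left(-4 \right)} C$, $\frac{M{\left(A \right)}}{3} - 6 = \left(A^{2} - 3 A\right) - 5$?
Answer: $861184$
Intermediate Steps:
$M{\left(A \right)} = 3 - 9 A + 3 A^{2}$ ($M{\left(A \right)} = 18 + 3 \left(\left(A^{2} - 3 A\right) - 5\right) = 18 + 3 \left(-5 + A^{2} - 3 A\right) = 18 - \left(15 - 3 A^{2} + 9 A\right) = 3 - 9 A + 3 A^{2}$)
$P{\left(t,C \right)} = 87 C$ ($P{\left(t,C \right)} = \left(3 - -36 + 3 \left(-4\right)^{2}\right) C = \left(3 + 36 + 3 \cdot 16\right) C = \left(3 + 36 + 48\right) C = 87 C$)
$\left(P{\left(-8,-11 \right)} + 29\right)^{2} = \left(87 \left(-11\right) + 29\right)^{2} = \left(-957 + 29\right)^{2} = \left(-928\right)^{2} = 861184$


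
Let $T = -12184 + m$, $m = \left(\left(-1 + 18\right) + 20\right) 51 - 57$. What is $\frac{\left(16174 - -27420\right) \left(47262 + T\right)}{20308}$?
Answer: $\frac{402241838}{5077} \approx 79228.0$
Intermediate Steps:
$m = 1830$ ($m = \left(17 + 20\right) 51 - 57 = 37 \cdot 51 - 57 = 1887 - 57 = 1830$)
$T = -10354$ ($T = -12184 + 1830 = -10354$)
$\frac{\left(16174 - -27420\right) \left(47262 + T\right)}{20308} = \frac{\left(16174 - -27420\right) \left(47262 - 10354\right)}{20308} = \left(16174 + 27420\right) 36908 \cdot \frac{1}{20308} = 43594 \cdot 36908 \cdot \frac{1}{20308} = 1608967352 \cdot \frac{1}{20308} = \frac{402241838}{5077}$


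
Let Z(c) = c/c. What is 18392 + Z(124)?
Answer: 18393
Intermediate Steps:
Z(c) = 1
18392 + Z(124) = 18392 + 1 = 18393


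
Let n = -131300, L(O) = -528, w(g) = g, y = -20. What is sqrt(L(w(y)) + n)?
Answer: 2*I*sqrt(32957) ≈ 363.08*I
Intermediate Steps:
sqrt(L(w(y)) + n) = sqrt(-528 - 131300) = sqrt(-131828) = 2*I*sqrt(32957)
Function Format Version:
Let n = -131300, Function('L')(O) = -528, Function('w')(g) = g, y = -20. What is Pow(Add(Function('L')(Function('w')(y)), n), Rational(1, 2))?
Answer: Mul(2, I, Pow(32957, Rational(1, 2))) ≈ Mul(363.08, I)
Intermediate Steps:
Pow(Add(Function('L')(Function('w')(y)), n), Rational(1, 2)) = Pow(Add(-528, -131300), Rational(1, 2)) = Pow(-131828, Rational(1, 2)) = Mul(2, I, Pow(32957, Rational(1, 2)))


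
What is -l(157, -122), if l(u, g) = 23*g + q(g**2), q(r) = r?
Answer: -12078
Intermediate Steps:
l(u, g) = g**2 + 23*g (l(u, g) = 23*g + g**2 = g**2 + 23*g)
-l(157, -122) = -(-122)*(23 - 122) = -(-122)*(-99) = -1*12078 = -12078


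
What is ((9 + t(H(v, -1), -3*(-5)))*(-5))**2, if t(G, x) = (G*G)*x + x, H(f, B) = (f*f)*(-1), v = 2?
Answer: 1742400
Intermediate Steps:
H(f, B) = -f**2 (H(f, B) = f**2*(-1) = -f**2)
t(G, x) = x + x*G**2 (t(G, x) = G**2*x + x = x*G**2 + x = x + x*G**2)
((9 + t(H(v, -1), -3*(-5)))*(-5))**2 = ((9 + (-3*(-5))*(1 + (-1*2**2)**2))*(-5))**2 = ((9 + 15*(1 + (-1*4)**2))*(-5))**2 = ((9 + 15*(1 + (-4)**2))*(-5))**2 = ((9 + 15*(1 + 16))*(-5))**2 = ((9 + 15*17)*(-5))**2 = ((9 + 255)*(-5))**2 = (264*(-5))**2 = (-1320)**2 = 1742400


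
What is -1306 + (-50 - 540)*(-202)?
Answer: 117874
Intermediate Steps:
-1306 + (-50 - 540)*(-202) = -1306 - 590*(-202) = -1306 + 119180 = 117874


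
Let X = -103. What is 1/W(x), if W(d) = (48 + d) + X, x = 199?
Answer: 1/144 ≈ 0.0069444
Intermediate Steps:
W(d) = -55 + d (W(d) = (48 + d) - 103 = -55 + d)
1/W(x) = 1/(-55 + 199) = 1/144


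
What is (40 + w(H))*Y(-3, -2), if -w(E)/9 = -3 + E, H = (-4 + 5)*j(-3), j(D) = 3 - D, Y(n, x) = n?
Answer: -39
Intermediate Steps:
H = 6 (H = (-4 + 5)*(3 - 1*(-3)) = 1*(3 + 3) = 1*6 = 6)
w(E) = 27 - 9*E (w(E) = -9*(-3 + E) = 27 - 9*E)
(40 + w(H))*Y(-3, -2) = (40 + (27 - 9*6))*(-3) = (40 + (27 - 54))*(-3) = (40 - 27)*(-3) = 13*(-3) = -39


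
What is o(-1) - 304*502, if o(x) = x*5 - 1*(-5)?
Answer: -152608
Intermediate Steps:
o(x) = 5 + 5*x (o(x) = 5*x + 5 = 5 + 5*x)
o(-1) - 304*502 = (5 + 5*(-1)) - 304*502 = (5 - 5) - 152608 = 0 - 152608 = -152608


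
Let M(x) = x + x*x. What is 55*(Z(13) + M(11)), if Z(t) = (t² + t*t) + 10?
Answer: 26400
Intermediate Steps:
M(x) = x + x²
Z(t) = 10 + 2*t² (Z(t) = (t² + t²) + 10 = 2*t² + 10 = 10 + 2*t²)
55*(Z(13) + M(11)) = 55*((10 + 2*13²) + 11*(1 + 11)) = 55*((10 + 2*169) + 11*12) = 55*((10 + 338) + 132) = 55*(348 + 132) = 55*480 = 26400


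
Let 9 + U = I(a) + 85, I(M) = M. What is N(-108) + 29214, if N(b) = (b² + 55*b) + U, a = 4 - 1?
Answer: 35017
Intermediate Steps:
a = 3
U = 79 (U = -9 + (3 + 85) = -9 + 88 = 79)
N(b) = 79 + b² + 55*b (N(b) = (b² + 55*b) + 79 = 79 + b² + 55*b)
N(-108) + 29214 = (79 + (-108)² + 55*(-108)) + 29214 = (79 + 11664 - 5940) + 29214 = 5803 + 29214 = 35017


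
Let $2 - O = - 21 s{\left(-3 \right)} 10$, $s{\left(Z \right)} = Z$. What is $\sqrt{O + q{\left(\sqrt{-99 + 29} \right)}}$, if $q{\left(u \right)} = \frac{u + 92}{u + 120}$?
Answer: $\sqrt{\frac{-75268 - 627 i \sqrt{70}}{120 + i \sqrt{70}}} \approx 0.0003 + 25.045 i$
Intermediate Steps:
$q{\left(u \right)} = \frac{92 + u}{120 + u}$
$O = -628$ ($O = 2 - \left(-21\right) \left(-3\right) 10 = 2 - 63 \cdot 10 = 2 - 630 = -628$)
$\sqrt{O + q{\left(\sqrt{-99 + 29} \right)}} = \sqrt{-628 + \frac{92 + \sqrt{-99 + 29}}{120 + \sqrt{-99 + 29}}} = \sqrt{-628 + \frac{92 + \sqrt{-70}}{120 + \sqrt{-70}}} = \sqrt{-628 + \frac{92 + i \sqrt{70}}{120 + i \sqrt{70}}}$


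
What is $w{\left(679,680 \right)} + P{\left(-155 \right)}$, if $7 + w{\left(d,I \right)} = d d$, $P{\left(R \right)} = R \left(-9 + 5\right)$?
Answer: $461654$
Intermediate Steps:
$P{\left(R \right)} = - 4 R$ ($P{\left(R \right)} = R \left(-4\right) = - 4 R$)
$w{\left(d,I \right)} = -7 + d^{2}$ ($w{\left(d,I \right)} = -7 + d d = -7 + d^{2}$)
$w{\left(679,680 \right)} + P{\left(-155 \right)} = \left(-7 + 679^{2}\right) - -620 = \left(-7 + 461041\right) + 620 = 461034 + 620 = 461654$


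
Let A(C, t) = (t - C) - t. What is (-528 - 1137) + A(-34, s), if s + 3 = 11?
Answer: -1631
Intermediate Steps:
s = 8 (s = -3 + 11 = 8)
A(C, t) = -C
(-528 - 1137) + A(-34, s) = (-528 - 1137) - 1*(-34) = -1665 + 34 = -1631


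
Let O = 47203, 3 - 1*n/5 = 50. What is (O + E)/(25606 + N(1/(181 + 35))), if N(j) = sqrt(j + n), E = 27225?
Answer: 411653527488/141624173735 - 446568*I*sqrt(304554)/141624173735 ≈ 2.9067 - 0.0017401*I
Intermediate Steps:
n = -235 (n = 15 - 5*50 = 15 - 250 = -235)
N(j) = sqrt(-235 + j) (N(j) = sqrt(j - 235) = sqrt(-235 + j))
(O + E)/(25606 + N(1/(181 + 35))) = (47203 + 27225)/(25606 + sqrt(-235 + 1/(181 + 35))) = 74428/(25606 + sqrt(-235 + 1/216)) = 74428/(25606 + sqrt(-50759/216)) = 74428/(25606 + I*sqrt(304554)/36)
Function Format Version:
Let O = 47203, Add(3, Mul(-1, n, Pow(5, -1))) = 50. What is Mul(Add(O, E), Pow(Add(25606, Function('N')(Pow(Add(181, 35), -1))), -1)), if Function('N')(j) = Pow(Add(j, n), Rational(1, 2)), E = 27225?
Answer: Add(Rational(411653527488, 141624173735), Mul(Rational(-446568, 141624173735), I, Pow(304554, Rational(1, 2)))) ≈ Add(2.9067, Mul(-0.0017401, I))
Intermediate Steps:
n = -235 (n = Add(15, Mul(-5, 50)) = Add(15, -250) = -235)
Function('N')(j) = Pow(Add(-235, j), Rational(1, 2)) (Function('N')(j) = Pow(Add(j, -235), Rational(1, 2)) = Pow(Add(-235, j), Rational(1, 2)))
Mul(Add(O, E), Pow(Add(25606, Function('N')(Pow(Add(181, 35), -1))), -1)) = Mul(Add(47203, 27225), Pow(Add(25606, Pow(Add(-235, Pow(Add(181, 35), -1)), Rational(1, 2))), -1)) = Mul(74428, Pow(Add(25606, Pow(Add(-235, Pow(216, -1)), Rational(1, 2))), -1)) = Mul(74428, Pow(Add(25606, Pow(Add(-235, Rational(1, 216)), Rational(1, 2))), -1)) = Mul(74428, Pow(Add(25606, Pow(Rational(-50759, 216), Rational(1, 2))), -1)) = Mul(74428, Pow(Add(25606, Mul(Rational(1, 36), I, Pow(304554, Rational(1, 2)))), -1))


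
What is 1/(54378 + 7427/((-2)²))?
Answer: 4/224939 ≈ 1.7783e-5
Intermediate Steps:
1/(54378 + 7427/((-2)²)) = 1/(54378 + 7427/4) = 1/(224939/4) = 4/224939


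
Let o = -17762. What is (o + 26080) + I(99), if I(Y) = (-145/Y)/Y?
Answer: 81524573/9801 ≈ 8318.0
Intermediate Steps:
I(Y) = -145/Y²
(o + 26080) + I(99) = (-17762 + 26080) - 145/99² = 8318 - 145*1/9801 = 8318 - 145/9801 = 81524573/9801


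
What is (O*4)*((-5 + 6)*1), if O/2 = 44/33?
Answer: 32/3 ≈ 10.667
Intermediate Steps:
O = 8/3 (O = 2*(44/33) = 2*(44*(1/33)) = 2*(4/3) = 8/3 ≈ 2.6667)
(O*4)*((-5 + 6)*1) = ((8/3)*4)*((-5 + 6)*1) = 32*(1*1)/3 = (32/3)*1 = 32/3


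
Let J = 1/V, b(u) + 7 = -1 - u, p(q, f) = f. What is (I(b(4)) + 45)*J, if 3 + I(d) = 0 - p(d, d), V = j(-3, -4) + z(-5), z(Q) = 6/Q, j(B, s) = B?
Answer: -90/7 ≈ -12.857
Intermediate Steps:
b(u) = -8 - u (b(u) = -7 + (-1 - u) = -8 - u)
V = -21/5 (V = -3 + 6/(-5) = -3 + 6*(-⅕) = -3 - 6/5 = -21/5 ≈ -4.2000)
I(d) = -3 - d (I(d) = -3 + (0 - d) = -3 - d)
J = -5/21 (J = 1/(-21/5) = -5/21 ≈ -0.23810)
(I(b(4)) + 45)*J = ((-3 - (-8 - 1*4)) + 45)*(-5/21) = ((-3 - (-8 - 4)) + 45)*(-5/21) = ((-3 - 1*(-12)) + 45)*(-5/21) = ((-3 + 12) + 45)*(-5/21) = (9 + 45)*(-5/21) = 54*(-5/21) = -90/7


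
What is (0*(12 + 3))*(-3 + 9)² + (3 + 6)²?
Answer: 81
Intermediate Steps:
(0*(12 + 3))*(-3 + 9)² + (3 + 6)² = (0*15)*6² + 9² = 0*36 + 81 = 0 + 81 = 81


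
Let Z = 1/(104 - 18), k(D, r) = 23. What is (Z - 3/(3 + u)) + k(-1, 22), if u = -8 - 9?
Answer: 6991/301 ≈ 23.226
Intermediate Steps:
u = -17
Z = 1/86 ≈ 0.011628
(Z - 3/(3 + u)) + k(-1, 22) = (1/86 - 3/(3 - 17)) + 23 = (1/86 - 3/(-14)) + 23 = (1/86 - 3*(-1)/14) + 23 = (1/86 - 1*(-3/14)) + 23 = (1/86 + 3/14) + 23 = 68/301 + 23 = 6991/301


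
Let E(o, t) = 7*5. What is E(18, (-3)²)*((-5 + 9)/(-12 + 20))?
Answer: 35/2 ≈ 17.500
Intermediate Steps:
E(o, t) = 35
E(18, (-3)²)*((-5 + 9)/(-12 + 20)) = 35*((-5 + 9)/(-12 + 20)) = 35*(4/8) = 35*(4*(⅛)) = 35*(½) = 35/2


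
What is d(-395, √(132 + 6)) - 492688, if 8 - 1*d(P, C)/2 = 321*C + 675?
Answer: -494022 - 642*√138 ≈ -5.0156e+5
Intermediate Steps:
d(P, C) = -1334 - 642*C (d(P, C) = 16 - 2*(321*C + 675) = 16 - 2*(675 + 321*C) = 16 + (-1350 - 642*C) = -1334 - 642*C)
d(-395, √(132 + 6)) - 492688 = (-1334 - 642*√(132 + 6)) - 492688 = (-1334 - 642*√138) - 492688 = -494022 - 642*√138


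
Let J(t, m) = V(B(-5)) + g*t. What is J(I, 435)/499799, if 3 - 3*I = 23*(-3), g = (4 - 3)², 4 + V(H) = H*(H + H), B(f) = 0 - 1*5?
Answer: 70/499799 ≈ 0.00014006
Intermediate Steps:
B(f) = -5 (B(f) = 0 - 5 = -5)
V(H) = -4 + 2*H² (V(H) = -4 + H*(H + H) = -4 + H*(2*H) = -4 + 2*H²)
g = 1 (g = 1² = 1)
I = 24 (I = 1 - 23*(-3)/3 = 1 - ⅓*(-69) = 1 + 23 = 24)
J(t, m) = 46 + t (J(t, m) = (-4 + 2*(-5)²) + 1*t = (-4 + 2*25) + t = (-4 + 50) + t = 46 + t)
J(I, 435)/499799 = (46 + 24)/499799 = 70*(1/499799) = 70/499799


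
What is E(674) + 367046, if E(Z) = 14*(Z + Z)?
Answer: 385918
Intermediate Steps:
E(Z) = 28*Z (E(Z) = 14*(2*Z) = 28*Z)
E(674) + 367046 = 28*674 + 367046 = 18872 + 367046 = 385918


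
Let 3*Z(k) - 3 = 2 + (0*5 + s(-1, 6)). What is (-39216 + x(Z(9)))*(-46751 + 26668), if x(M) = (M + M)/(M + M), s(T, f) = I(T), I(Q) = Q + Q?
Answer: 787554845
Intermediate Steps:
I(Q) = 2*Q
s(T, f) = 2*T
Z(k) = 1 (Z(k) = 1 + (2 + (0*5 + 2*(-1)))/3 = 1 + (2 + (0 - 2))/3 = 1 + (2 - 2)/3 = 1 + (1/3)*0 = 1 + 0 = 1)
x(M) = 1 (x(M) = (2*M)/((2*M)) = (2*M)*(1/(2*M)) = 1)
(-39216 + x(Z(9)))*(-46751 + 26668) = (-39216 + 1)*(-46751 + 26668) = -39215*(-20083) = 787554845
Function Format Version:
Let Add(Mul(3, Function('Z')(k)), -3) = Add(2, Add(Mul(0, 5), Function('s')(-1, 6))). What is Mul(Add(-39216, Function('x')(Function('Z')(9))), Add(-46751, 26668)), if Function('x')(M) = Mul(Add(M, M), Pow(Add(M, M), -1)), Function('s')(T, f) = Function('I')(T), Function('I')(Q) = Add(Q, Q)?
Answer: 787554845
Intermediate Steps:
Function('I')(Q) = Mul(2, Q)
Function('s')(T, f) = Mul(2, T)
Function('Z')(k) = 1 (Function('Z')(k) = Add(1, Mul(Rational(1, 3), Add(2, Add(Mul(0, 5), Mul(2, -1))))) = Add(1, Mul(Rational(1, 3), Add(2, Add(0, -2)))) = Add(1, Mul(Rational(1, 3), Add(2, -2))) = Add(1, Mul(Rational(1, 3), 0)) = Add(1, 0) = 1)
Function('x')(M) = 1 (Function('x')(M) = Mul(Mul(2, M), Pow(Mul(2, M), -1)) = Mul(Mul(2, M), Mul(Rational(1, 2), Pow(M, -1))) = 1)
Mul(Add(-39216, Function('x')(Function('Z')(9))), Add(-46751, 26668)) = Mul(Add(-39216, 1), Add(-46751, 26668)) = Mul(-39215, -20083) = 787554845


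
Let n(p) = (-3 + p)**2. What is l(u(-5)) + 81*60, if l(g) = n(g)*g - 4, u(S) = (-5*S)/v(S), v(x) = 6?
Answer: 1050121/216 ≈ 4861.7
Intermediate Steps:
u(S) = -5*S/6
l(g) = -4 + g*(-3 + g)**2 (l(g) = (-3 + g)**2*g - 4 = g*(-3 + g)**2 - 4 = -4 + g*(-3 + g)**2)
l(u(-5)) + 81*60 = (-4 + (-5/6*(-5))*(-3 - 5/6*(-5))**2) + 81*60 = (-4 + 25*(-3 + 25/6)**2/6) + 4860 = (-4 + 25*(7/6)**2/6) + 4860 = (-4 + (25/6)*(49/36)) + 4860 = (-4 + 1225/216) + 4860 = 361/216 + 4860 = 1050121/216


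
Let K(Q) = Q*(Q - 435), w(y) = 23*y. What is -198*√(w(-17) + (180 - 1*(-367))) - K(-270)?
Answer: -190350 - 396*√39 ≈ -1.9282e+5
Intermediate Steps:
K(Q) = Q*(-435 + Q)
-198*√(w(-17) + (180 - 1*(-367))) - K(-270) = -198*√(23*(-17) + (180 - 1*(-367))) - (-270)*(-435 - 270) = -198*√(-391 + (180 + 367)) - (-270)*(-705) = -198*√(-391 + 547) - 1*190350 = -396*√39 - 190350 = -190350 - 396*√39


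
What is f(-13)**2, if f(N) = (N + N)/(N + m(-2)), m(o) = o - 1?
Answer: 169/64 ≈ 2.6406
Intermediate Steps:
m(o) = -1 + o
f(N) = 2*N/(-3 + N) (f(N) = (N + N)/(N + (-1 - 2)) = (2*N)/(N - 3) = (2*N)/(-3 + N) = 2*N/(-3 + N))
f(-13)**2 = (2*(-13)/(-3 - 13))**2 = (2*(-13)/(-16))**2 = (2*(-13)*(-1/16))**2 = (13/8)**2 = 169/64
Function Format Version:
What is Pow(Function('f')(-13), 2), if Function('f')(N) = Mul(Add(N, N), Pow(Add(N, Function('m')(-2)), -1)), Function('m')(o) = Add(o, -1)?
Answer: Rational(169, 64) ≈ 2.6406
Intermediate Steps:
Function('m')(o) = Add(-1, o)
Function('f')(N) = Mul(2, N, Pow(Add(-3, N), -1)) (Function('f')(N) = Mul(Add(N, N), Pow(Add(N, Add(-1, -2)), -1)) = Mul(Mul(2, N), Pow(Add(N, -3), -1)) = Mul(Mul(2, N), Pow(Add(-3, N), -1)) = Mul(2, N, Pow(Add(-3, N), -1)))
Pow(Function('f')(-13), 2) = Pow(Mul(2, -13, Pow(Add(-3, -13), -1)), 2) = Pow(Mul(2, -13, Pow(-16, -1)), 2) = Pow(Mul(2, -13, Rational(-1, 16)), 2) = Pow(Rational(13, 8), 2) = Rational(169, 64)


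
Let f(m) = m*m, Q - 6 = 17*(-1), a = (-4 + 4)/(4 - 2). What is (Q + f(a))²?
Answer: 121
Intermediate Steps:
a = 0 (a = 0/2 = 0*(½) = 0)
Q = -11 (Q = 6 + 17*(-1) = 6 - 17 = -11)
f(m) = m²
(Q + f(a))² = (-11 + 0²)² = (-11 + 0)² = (-11)² = 121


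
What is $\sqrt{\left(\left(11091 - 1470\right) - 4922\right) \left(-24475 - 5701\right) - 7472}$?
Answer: $4 i \sqrt{8862781} \approx 11908.0 i$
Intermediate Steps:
$\sqrt{\left(\left(11091 - 1470\right) - 4922\right) \left(-24475 - 5701\right) - 7472} = \sqrt{\left(\left(11091 - 1470\right) - 4922\right) \left(-30176\right) - 7472} = \sqrt{\left(9621 - 4922\right) \left(-30176\right) - 7472} = \sqrt{4699 \left(-30176\right) - 7472} = \sqrt{-141797024 - 7472} = \sqrt{-141804496} = 4 i \sqrt{8862781}$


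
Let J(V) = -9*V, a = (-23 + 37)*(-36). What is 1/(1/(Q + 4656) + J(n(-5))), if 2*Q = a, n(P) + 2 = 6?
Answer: -4404/158543 ≈ -0.027778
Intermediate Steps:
n(P) = 4 (n(P) = -2 + 6 = 4)
a = -504 (a = 14*(-36) = -504)
Q = -252 (Q = (1/2)*(-504) = -252)
1/(1/(Q + 4656) + J(n(-5))) = 1/(1/(-252 + 4656) - 9*4) = 1/(1/4404 - 36) = 1/(-158543/4404) = -4404/158543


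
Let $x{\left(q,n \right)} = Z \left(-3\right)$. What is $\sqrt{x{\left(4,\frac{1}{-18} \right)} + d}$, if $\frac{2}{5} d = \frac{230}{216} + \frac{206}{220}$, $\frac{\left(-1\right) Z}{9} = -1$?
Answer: $\frac{i \sqrt{3449490}}{396} \approx 4.6901 i$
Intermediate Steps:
$Z = 9$ ($Z = \left(-9\right) \left(-1\right) = 9$)
$d = \frac{11887}{2376}$ ($d = \frac{5 \left(\frac{230}{216} + \frac{206}{220}\right)}{2} = \frac{5 \left(230 \cdot \frac{1}{216} + 206 \cdot \frac{1}{220}\right)}{2} = \frac{5 \left(\frac{115}{108} + \frac{103}{110}\right)}{2} = \frac{5}{2} \cdot \frac{11887}{5940} = \frac{11887}{2376} \approx 5.0029$)
$x{\left(q,n \right)} = -27$ ($x{\left(q,n \right)} = 9 \left(-3\right) = -27$)
$\sqrt{x{\left(4,\frac{1}{-18} \right)} + d} = \sqrt{-27 + \frac{11887}{2376}} = \sqrt{- \frac{52265}{2376}} = \frac{i \sqrt{3449490}}{396}$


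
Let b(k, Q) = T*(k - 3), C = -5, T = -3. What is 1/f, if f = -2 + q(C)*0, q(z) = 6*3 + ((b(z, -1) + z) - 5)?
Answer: -½ ≈ -0.50000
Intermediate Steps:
b(k, Q) = 9 - 3*k (b(k, Q) = -3*(k - 3) = -3*(-3 + k) = 9 - 3*k)
q(z) = 22 - 2*z (q(z) = 6*3 + (((9 - 3*z) + z) - 5) = 18 + ((9 - 2*z) - 5) = 18 + (4 - 2*z) = 22 - 2*z)
f = -2 (f = -2 + (22 - 2*(-5))*0 = -2 + (22 + 10)*0 = -2 + 32*0 = -2 + 0 = -2)
1/f = 1/(-2) = -½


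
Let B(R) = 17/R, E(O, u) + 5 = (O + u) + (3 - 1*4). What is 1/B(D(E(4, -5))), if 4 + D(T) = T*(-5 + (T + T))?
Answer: 129/17 ≈ 7.5882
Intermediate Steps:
E(O, u) = -6 + O + u (E(O, u) = -5 + ((O + u) + (3 - 1*4)) = -5 + ((O + u) + (3 - 4)) = -5 + ((O + u) - 1) = -5 + (-1 + O + u) = -6 + O + u)
D(T) = -4 + T*(-5 + 2*T) (D(T) = -4 + T*(-5 + (T + T)) = -4 + T*(-5 + 2*T))
1/B(D(E(4, -5))) = 1/(17/(-4 - 5*(-6 + 4 - 5) + 2*(-6 + 4 - 5)²)) = 1/(17/(-4 - 5*(-7) + 2*(-7)²)) = 1/(17/(-4 + 35 + 2*49)) = 1/(17/(-4 + 35 + 98)) = 1/(17/129) = 129/17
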